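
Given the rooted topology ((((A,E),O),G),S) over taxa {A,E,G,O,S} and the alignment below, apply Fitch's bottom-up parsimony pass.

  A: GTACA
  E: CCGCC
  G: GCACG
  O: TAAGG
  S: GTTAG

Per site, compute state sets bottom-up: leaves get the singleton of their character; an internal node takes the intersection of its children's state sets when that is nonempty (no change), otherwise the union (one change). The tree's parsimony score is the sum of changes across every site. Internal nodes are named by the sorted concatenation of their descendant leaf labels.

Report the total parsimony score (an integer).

AE@0: {G} ∪ {C} = {C,G} (union, +1)
AEO@0: {C,G} ∪ {T} = {C,G,T} (union, +1)
AEGO@0: {C,G,T} ∩ {G} = {G} (intersection, +0)
AEGOS@0: {G} ∩ {G} = {G} (intersection, +0)
AE@1: {T} ∪ {C} = {C,T} (union, +1)
AEO@1: {C,T} ∪ {A} = {A,C,T} (union, +1)
AEGO@1: {A,C,T} ∩ {C} = {C} (intersection, +0)
AEGOS@1: {C} ∪ {T} = {C,T} (union, +1)
AE@2: {A} ∪ {G} = {A,G} (union, +1)
AEO@2: {A,G} ∩ {A} = {A} (intersection, +0)
AEGO@2: {A} ∩ {A} = {A} (intersection, +0)
AEGOS@2: {A} ∪ {T} = {A,T} (union, +1)
AE@3: {C} ∩ {C} = {C} (intersection, +0)
AEO@3: {C} ∪ {G} = {C,G} (union, +1)
AEGO@3: {C,G} ∩ {C} = {C} (intersection, +0)
AEGOS@3: {C} ∪ {A} = {A,C} (union, +1)
AE@4: {A} ∪ {C} = {A,C} (union, +1)
AEO@4: {A,C} ∪ {G} = {A,C,G} (union, +1)
AEGO@4: {A,C,G} ∩ {G} = {G} (intersection, +0)
AEGOS@4: {G} ∩ {G} = {G} (intersection, +0)
per-site changes: [2, 3, 2, 2, 2]; total = 11

11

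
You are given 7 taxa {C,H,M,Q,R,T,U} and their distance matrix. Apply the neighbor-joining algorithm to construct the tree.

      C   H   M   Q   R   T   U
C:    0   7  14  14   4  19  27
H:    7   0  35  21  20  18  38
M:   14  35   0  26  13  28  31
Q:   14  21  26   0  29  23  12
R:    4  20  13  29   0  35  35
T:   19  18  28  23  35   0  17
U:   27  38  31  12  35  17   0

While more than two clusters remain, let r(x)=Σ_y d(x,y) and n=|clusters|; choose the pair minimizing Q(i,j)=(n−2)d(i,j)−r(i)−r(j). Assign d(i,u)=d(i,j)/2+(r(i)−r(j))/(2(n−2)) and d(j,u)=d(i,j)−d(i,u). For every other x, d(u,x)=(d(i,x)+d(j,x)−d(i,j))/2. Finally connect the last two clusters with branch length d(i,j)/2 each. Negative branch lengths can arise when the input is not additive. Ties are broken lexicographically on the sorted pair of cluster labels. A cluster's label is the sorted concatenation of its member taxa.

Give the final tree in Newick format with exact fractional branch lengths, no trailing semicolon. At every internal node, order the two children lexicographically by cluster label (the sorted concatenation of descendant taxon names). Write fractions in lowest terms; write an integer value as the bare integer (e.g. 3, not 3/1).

(((C:-109/32,(M:133/16,R:75/16):189/32):157/32,H:251/32):189/64,((Q:5/2,U:19/2):143/24,T:193/24):189/64)

iteration 1: select Q,U (d=12, Q=-225); attach at lengths (5/2, 19/2); label the merged cluster QU
  updated: d(C,QU)=29/2, d(H,QU)=47/2, d(M,QU)=45/2, d(QU,R)=26, d(QU,T)=14
iteration 2: select M,R (d=13, Q=-317/2); attach at lengths (133/16, 75/16); label the merged cluster MR
  updated: d(C,MR)=5/2, d(H,MR)=21, d(MR,QU)=71/4, d(MR,T)=25
iteration 3: select QU,T (d=14, Q=-415/4); attach at lengths (143/24, 193/24); label the merged cluster QTU
  updated: d(C,QTU)=39/4, d(H,QTU)=55/4, d(MR,QTU)=115/8
iteration 4: select C,MR (d=5/2, Q=-417/8); attach at lengths (-109/32, 189/32); label the merged cluster CMR
  updated: d(CMR,H)=51/4, d(CMR,QTU)=173/16
iteration 5: select CMR,H (d=51/4, Q=-597/16); attach at lengths (157/32, 251/32); label the merged cluster CHMR
  updated: d(CHMR,QTU)=189/32
iteration 6: select CHMR,QTU (d=189/32); attach at lengths (189/64, 189/64); label the merged cluster CHMQRTU
final tree: (((C:-109/32,(M:133/16,R:75/16):189/32):157/32,H:251/32):189/64,((Q:5/2,U:19/2):143/24,T:193/24):189/64)
total length: 1925/32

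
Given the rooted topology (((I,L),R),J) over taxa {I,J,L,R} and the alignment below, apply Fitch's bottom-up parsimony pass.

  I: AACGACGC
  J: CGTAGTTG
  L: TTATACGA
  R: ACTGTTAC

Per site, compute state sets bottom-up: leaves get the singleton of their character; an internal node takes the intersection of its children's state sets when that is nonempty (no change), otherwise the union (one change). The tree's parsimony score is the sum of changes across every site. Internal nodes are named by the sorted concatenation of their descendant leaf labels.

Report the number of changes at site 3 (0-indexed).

IL@0: {A} ∪ {T} = {A,T} (union, +1)
ILR@0: {A,T} ∩ {A} = {A} (intersection, +0)
IJLR@0: {A} ∪ {C} = {A,C} (union, +1)
IL@1: {A} ∪ {T} = {A,T} (union, +1)
ILR@1: {A,T} ∪ {C} = {A,C,T} (union, +1)
IJLR@1: {A,C,T} ∪ {G} = {A,C,G,T} (union, +1)
IL@2: {C} ∪ {A} = {A,C} (union, +1)
ILR@2: {A,C} ∪ {T} = {A,C,T} (union, +1)
IJLR@2: {A,C,T} ∩ {T} = {T} (intersection, +0)
IL@3: {G} ∪ {T} = {G,T} (union, +1)
ILR@3: {G,T} ∩ {G} = {G} (intersection, +0)
IJLR@3: {G} ∪ {A} = {A,G} (union, +1)
IL@4: {A} ∩ {A} = {A} (intersection, +0)
ILR@4: {A} ∪ {T} = {A,T} (union, +1)
IJLR@4: {A,T} ∪ {G} = {A,G,T} (union, +1)
IL@5: {C} ∩ {C} = {C} (intersection, +0)
ILR@5: {C} ∪ {T} = {C,T} (union, +1)
IJLR@5: {C,T} ∩ {T} = {T} (intersection, +0)
IL@6: {G} ∩ {G} = {G} (intersection, +0)
ILR@6: {G} ∪ {A} = {A,G} (union, +1)
IJLR@6: {A,G} ∪ {T} = {A,G,T} (union, +1)
IL@7: {C} ∪ {A} = {A,C} (union, +1)
ILR@7: {A,C} ∩ {C} = {C} (intersection, +0)
IJLR@7: {C} ∪ {G} = {C,G} (union, +1)
per-site changes: [2, 3, 2, 2, 2, 1, 2, 2]; total = 16

2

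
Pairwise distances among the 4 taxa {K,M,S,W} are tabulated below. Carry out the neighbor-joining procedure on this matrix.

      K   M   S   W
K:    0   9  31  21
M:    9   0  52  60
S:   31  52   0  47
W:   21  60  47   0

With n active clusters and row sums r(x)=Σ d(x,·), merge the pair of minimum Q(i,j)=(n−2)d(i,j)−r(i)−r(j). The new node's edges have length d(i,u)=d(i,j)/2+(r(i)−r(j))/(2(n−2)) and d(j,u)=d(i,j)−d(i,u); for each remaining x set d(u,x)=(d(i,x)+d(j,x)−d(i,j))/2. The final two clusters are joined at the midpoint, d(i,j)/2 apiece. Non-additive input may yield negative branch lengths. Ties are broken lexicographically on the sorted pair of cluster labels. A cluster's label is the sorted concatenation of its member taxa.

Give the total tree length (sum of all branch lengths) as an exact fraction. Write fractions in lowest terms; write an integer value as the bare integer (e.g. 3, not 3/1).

69

step 1: merge (K,M) at d=9, Q=-164; branch lengths K→-21/2, M→39/2; new cluster KM
  updated: d(KM,S)=37, d(KM,W)=36
step 2: merge (KM,S) at d=37, Q=-120; branch lengths KM→13, S→24; new cluster KMS
  updated: d(KMS,W)=23
step 3: merge (KMS,W) at d=23; branch lengths KMS→23/2, W→23/2; new cluster KMSW
final tree: (((K:-21/2,M:39/2):13,S:24):23/2,W:23/2)
total length: 69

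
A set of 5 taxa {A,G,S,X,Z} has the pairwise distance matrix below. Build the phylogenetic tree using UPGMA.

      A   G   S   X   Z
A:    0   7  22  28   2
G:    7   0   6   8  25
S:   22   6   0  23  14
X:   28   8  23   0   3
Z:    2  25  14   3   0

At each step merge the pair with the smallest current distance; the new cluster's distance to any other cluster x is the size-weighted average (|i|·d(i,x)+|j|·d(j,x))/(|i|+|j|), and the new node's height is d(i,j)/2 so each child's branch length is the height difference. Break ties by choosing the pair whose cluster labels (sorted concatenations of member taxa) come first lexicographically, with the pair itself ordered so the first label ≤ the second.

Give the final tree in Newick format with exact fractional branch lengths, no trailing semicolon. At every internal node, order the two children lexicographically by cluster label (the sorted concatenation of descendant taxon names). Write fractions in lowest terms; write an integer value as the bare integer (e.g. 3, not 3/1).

iteration 1: select A,Z (d=2); attach at lengths (1, 1); label the merged cluster AZ
  updated: d(AZ,G)=16, d(AZ,S)=18, d(AZ,X)=31/2
iteration 2: select G,S (d=6); attach at lengths (3, 3); label the merged cluster GS
  updated: d(AZ,GS)=17, d(GS,X)=31/2
iteration 3: select AZ,X (d=31/2); attach at lengths (27/4, 31/4); label the merged cluster AXZ
  updated: d(AXZ,GS)=33/2
iteration 4: select AXZ,GS (d=33/2); attach at lengths (1/2, 21/4); label the merged cluster AGSXZ
final tree: (((A:1,Z:1):27/4,X:31/4):1/2,(G:3,S:3):21/4)
total length: 113/4

(((A:1,Z:1):27/4,X:31/4):1/2,(G:3,S:3):21/4)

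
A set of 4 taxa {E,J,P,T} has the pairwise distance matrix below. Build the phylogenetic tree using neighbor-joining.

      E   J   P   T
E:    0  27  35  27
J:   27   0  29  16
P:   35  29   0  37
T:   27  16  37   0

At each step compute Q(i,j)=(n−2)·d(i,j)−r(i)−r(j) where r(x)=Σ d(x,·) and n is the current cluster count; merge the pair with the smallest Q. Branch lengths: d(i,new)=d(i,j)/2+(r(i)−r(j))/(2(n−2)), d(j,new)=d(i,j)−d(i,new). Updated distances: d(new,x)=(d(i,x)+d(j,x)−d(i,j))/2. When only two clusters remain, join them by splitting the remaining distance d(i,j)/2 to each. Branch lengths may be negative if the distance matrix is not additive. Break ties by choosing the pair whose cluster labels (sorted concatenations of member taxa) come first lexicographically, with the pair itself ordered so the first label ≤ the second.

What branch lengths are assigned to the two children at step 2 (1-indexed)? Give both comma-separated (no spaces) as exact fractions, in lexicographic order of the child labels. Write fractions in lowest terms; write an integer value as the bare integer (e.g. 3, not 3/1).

9/2,6

step 1: merge (E,P) at d=35, Q=-120; branch lengths E→29/2, P→41/2; new cluster EP
  updated: d(EP,J)=21/2, d(EP,T)=29/2
step 2: merge (EP,J) at d=21/2, Q=-41; branch lengths EP→9/2, J→6; new cluster EJP
  updated: d(EJP,T)=10
step 3: merge (EJP,T) at d=10; branch lengths EJP→5, T→5; new cluster EJPT
final tree: (((E:29/2,P:41/2):9/2,J:6):5,T:5)
total length: 111/2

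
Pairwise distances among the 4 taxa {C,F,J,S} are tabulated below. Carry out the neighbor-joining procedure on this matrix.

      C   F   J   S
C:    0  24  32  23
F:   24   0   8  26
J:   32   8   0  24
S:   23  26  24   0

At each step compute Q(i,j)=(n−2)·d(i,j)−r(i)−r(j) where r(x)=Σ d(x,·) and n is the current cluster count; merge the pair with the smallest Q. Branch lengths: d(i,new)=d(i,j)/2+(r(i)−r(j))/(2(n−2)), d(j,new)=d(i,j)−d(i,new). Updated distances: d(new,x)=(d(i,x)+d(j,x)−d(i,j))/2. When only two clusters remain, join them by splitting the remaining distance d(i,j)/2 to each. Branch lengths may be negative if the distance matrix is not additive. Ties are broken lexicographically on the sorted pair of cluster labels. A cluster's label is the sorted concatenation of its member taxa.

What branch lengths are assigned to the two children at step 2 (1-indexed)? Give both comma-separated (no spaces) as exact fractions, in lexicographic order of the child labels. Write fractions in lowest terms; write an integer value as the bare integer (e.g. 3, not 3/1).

11,5/2

1. join C+S (d=23, Q=-106) ⇒ CS; edges |C|=13, |S|=10
  updated: d(CS,F)=27/2, d(CS,J)=33/2
2. join CS+F (d=27/2, Q=-38) ⇒ CFS; edges |CS|=11, |F|=5/2
  updated: d(CFS,J)=11/2
3. join CFS+J (d=11/2) ⇒ CFJS; edges |CFS|=11/4, |J|=11/4
final tree: (((C:13,S:10):11,F:5/2):11/4,J:11/4)
total length: 42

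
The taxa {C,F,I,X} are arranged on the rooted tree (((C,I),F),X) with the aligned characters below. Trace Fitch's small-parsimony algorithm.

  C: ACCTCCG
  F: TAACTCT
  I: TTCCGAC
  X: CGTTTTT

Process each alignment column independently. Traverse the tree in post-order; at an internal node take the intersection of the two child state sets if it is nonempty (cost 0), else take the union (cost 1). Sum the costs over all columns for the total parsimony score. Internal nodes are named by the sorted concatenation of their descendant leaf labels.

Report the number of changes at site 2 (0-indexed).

2

CI@0: {A} ∪ {T} = {A,T} (union, +1)
CFI@0: {A,T} ∩ {T} = {T} (intersection, +0)
CFIX@0: {T} ∪ {C} = {C,T} (union, +1)
CI@1: {C} ∪ {T} = {C,T} (union, +1)
CFI@1: {C,T} ∪ {A} = {A,C,T} (union, +1)
CFIX@1: {A,C,T} ∪ {G} = {A,C,G,T} (union, +1)
CI@2: {C} ∩ {C} = {C} (intersection, +0)
CFI@2: {C} ∪ {A} = {A,C} (union, +1)
CFIX@2: {A,C} ∪ {T} = {A,C,T} (union, +1)
CI@3: {T} ∪ {C} = {C,T} (union, +1)
CFI@3: {C,T} ∩ {C} = {C} (intersection, +0)
CFIX@3: {C} ∪ {T} = {C,T} (union, +1)
CI@4: {C} ∪ {G} = {C,G} (union, +1)
CFI@4: {C,G} ∪ {T} = {C,G,T} (union, +1)
CFIX@4: {C,G,T} ∩ {T} = {T} (intersection, +0)
CI@5: {C} ∪ {A} = {A,C} (union, +1)
CFI@5: {A,C} ∩ {C} = {C} (intersection, +0)
CFIX@5: {C} ∪ {T} = {C,T} (union, +1)
CI@6: {G} ∪ {C} = {C,G} (union, +1)
CFI@6: {C,G} ∪ {T} = {C,G,T} (union, +1)
CFIX@6: {C,G,T} ∩ {T} = {T} (intersection, +0)
per-site changes: [2, 3, 2, 2, 2, 2, 2]; total = 15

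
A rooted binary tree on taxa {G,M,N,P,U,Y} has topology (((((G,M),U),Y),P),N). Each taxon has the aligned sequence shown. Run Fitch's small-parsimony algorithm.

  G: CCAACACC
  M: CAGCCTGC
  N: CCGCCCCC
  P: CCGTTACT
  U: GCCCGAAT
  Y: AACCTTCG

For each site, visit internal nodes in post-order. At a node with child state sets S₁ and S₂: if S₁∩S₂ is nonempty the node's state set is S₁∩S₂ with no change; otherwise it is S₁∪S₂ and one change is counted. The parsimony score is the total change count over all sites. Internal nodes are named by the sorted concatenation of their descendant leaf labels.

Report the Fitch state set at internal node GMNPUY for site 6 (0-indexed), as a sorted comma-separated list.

GM@0: {C} ∩ {C} = {C} (intersection, +0)
GMU@0: {C} ∪ {G} = {C,G} (union, +1)
GMUY@0: {C,G} ∪ {A} = {A,C,G} (union, +1)
GMPUY@0: {A,C,G} ∩ {C} = {C} (intersection, +0)
GMNPUY@0: {C} ∩ {C} = {C} (intersection, +0)
GM@1: {C} ∪ {A} = {A,C} (union, +1)
GMU@1: {A,C} ∩ {C} = {C} (intersection, +0)
GMUY@1: {C} ∪ {A} = {A,C} (union, +1)
GMPUY@1: {A,C} ∩ {C} = {C} (intersection, +0)
GMNPUY@1: {C} ∩ {C} = {C} (intersection, +0)
GM@2: {A} ∪ {G} = {A,G} (union, +1)
GMU@2: {A,G} ∪ {C} = {A,C,G} (union, +1)
GMUY@2: {A,C,G} ∩ {C} = {C} (intersection, +0)
GMPUY@2: {C} ∪ {G} = {C,G} (union, +1)
GMNPUY@2: {C,G} ∩ {G} = {G} (intersection, +0)
GM@3: {A} ∪ {C} = {A,C} (union, +1)
GMU@3: {A,C} ∩ {C} = {C} (intersection, +0)
GMUY@3: {C} ∩ {C} = {C} (intersection, +0)
GMPUY@3: {C} ∪ {T} = {C,T} (union, +1)
GMNPUY@3: {C,T} ∩ {C} = {C} (intersection, +0)
GM@4: {C} ∩ {C} = {C} (intersection, +0)
GMU@4: {C} ∪ {G} = {C,G} (union, +1)
GMUY@4: {C,G} ∪ {T} = {C,G,T} (union, +1)
GMPUY@4: {C,G,T} ∩ {T} = {T} (intersection, +0)
GMNPUY@4: {T} ∪ {C} = {C,T} (union, +1)
GM@5: {A} ∪ {T} = {A,T} (union, +1)
GMU@5: {A,T} ∩ {A} = {A} (intersection, +0)
GMUY@5: {A} ∪ {T} = {A,T} (union, +1)
GMPUY@5: {A,T} ∩ {A} = {A} (intersection, +0)
GMNPUY@5: {A} ∪ {C} = {A,C} (union, +1)
GM@6: {C} ∪ {G} = {C,G} (union, +1)
GMU@6: {C,G} ∪ {A} = {A,C,G} (union, +1)
GMUY@6: {A,C,G} ∩ {C} = {C} (intersection, +0)
GMPUY@6: {C} ∩ {C} = {C} (intersection, +0)
GMNPUY@6: {C} ∩ {C} = {C} (intersection, +0)
GM@7: {C} ∩ {C} = {C} (intersection, +0)
GMU@7: {C} ∪ {T} = {C,T} (union, +1)
GMUY@7: {C,T} ∪ {G} = {C,G,T} (union, +1)
GMPUY@7: {C,G,T} ∩ {T} = {T} (intersection, +0)
GMNPUY@7: {T} ∪ {C} = {C,T} (union, +1)
per-site changes: [2, 2, 3, 2, 3, 3, 2, 3]; total = 20

C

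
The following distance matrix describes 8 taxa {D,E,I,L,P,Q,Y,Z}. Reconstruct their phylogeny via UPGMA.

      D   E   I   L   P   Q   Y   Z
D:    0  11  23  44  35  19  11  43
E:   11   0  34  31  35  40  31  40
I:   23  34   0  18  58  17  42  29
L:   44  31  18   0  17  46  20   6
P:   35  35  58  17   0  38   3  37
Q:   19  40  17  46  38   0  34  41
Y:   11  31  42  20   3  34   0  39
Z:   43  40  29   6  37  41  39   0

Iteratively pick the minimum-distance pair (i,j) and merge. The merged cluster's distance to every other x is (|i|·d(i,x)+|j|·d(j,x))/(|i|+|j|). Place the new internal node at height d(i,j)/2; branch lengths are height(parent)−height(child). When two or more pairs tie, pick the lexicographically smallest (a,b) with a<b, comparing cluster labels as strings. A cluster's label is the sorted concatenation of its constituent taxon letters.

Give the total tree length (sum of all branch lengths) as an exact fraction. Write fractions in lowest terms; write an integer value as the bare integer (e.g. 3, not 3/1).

1347/16

step 1: merge (P,Y) at d=3; branch lengths P→3/2, Y→3/2; new cluster PY
  updated: d(D,PY)=23, d(E,PY)=33, d(I,PY)=50, d(L,PY)=37/2, d(PY,Q)=36, d(PY,Z)=38
step 2: merge (L,Z) at d=6; branch lengths L→3, Z→3; new cluster LZ
  updated: d(D,LZ)=87/2, d(E,LZ)=71/2, d(I,LZ)=47/2, d(LZ,PY)=113/4, d(LZ,Q)=87/2
step 3: merge (D,E) at d=11; branch lengths D→11/2, E→11/2; new cluster DE
  updated: d(DE,I)=57/2, d(DE,LZ)=79/2, d(DE,PY)=28, d(DE,Q)=59/2
step 4: merge (I,Q) at d=17; branch lengths I→17/2, Q→17/2; new cluster IQ
  updated: d(DE,IQ)=29, d(IQ,LZ)=67/2, d(IQ,PY)=43
step 5: merge (DE,PY) at d=28; branch lengths DE→17/2, PY→25/2; new cluster DEPY
  updated: d(DEPY,IQ)=36, d(DEPY,LZ)=271/8
step 6: merge (IQ,LZ) at d=67/2; branch lengths IQ→33/4, LZ→55/4; new cluster ILQZ
  updated: d(DEPY,ILQZ)=559/16
step 7: merge (DEPY,ILQZ) at d=559/16; branch lengths DEPY→111/32, ILQZ→23/32; new cluster DEILPQYZ
final tree: (((D:11/2,E:11/2):17/2,(P:3/2,Y:3/2):25/2):111/32,((I:17/2,Q:17/2):33/4,(L:3,Z:3):55/4):23/32)
total length: 1347/16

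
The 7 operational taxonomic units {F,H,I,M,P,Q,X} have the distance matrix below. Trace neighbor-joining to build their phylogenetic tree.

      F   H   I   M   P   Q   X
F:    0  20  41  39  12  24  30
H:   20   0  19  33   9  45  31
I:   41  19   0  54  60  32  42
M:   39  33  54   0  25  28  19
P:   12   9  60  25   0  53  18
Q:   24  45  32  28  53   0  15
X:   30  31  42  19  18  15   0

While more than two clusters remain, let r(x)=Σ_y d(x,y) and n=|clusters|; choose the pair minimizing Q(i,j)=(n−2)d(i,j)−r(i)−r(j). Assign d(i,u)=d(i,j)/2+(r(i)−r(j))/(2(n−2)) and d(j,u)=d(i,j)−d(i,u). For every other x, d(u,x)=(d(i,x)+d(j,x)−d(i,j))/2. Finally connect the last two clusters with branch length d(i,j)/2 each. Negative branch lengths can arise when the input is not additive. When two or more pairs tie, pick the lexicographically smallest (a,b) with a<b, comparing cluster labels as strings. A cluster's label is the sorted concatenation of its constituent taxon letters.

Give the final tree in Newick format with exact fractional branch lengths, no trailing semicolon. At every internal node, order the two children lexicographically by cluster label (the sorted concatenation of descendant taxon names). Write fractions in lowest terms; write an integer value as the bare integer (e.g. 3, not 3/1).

step 1: merge (H,I) at d=19, Q=-310; branch lengths H→2/5, I→93/5; new cluster HI
  updated: d(F,HI)=21, d(HI,M)=34, d(HI,P)=25, d(HI,Q)=29, d(HI,X)=27
step 2: merge (F,P) at d=12, Q=-211; branch lengths F→41/8, P→55/8; new cluster FP
  updated: d(FP,HI)=17, d(FP,M)=26, d(FP,Q)=65/2, d(FP,X)=18
step 3: merge (FP,HI) at d=17, Q=-299/2; branch lengths FP→25/4, HI→43/4; new cluster FHIP
  updated: d(FHIP,M)=43/2, d(FHIP,Q)=89/4, d(FHIP,X)=14
step 4: merge (FHIP,M) at d=43/2, Q=-333/4; branch lengths FHIP→129/16, M→215/16; new cluster FHIMP
  updated: d(FHIMP,Q)=115/8, d(FHIMP,X)=23/4
step 5: merge (FHIMP,Q) at d=115/8, Q=-281/8; branch lengths FHIMP→41/16, Q→189/16; new cluster FHIMPQ
  updated: d(FHIMPQ,X)=51/16
step 6: merge (FHIMPQ,X) at d=51/16; branch lengths FHIMPQ→51/32, X→51/32; new cluster FHIMPQX
final tree: (((((F:41/8,P:55/8):25/4,(H:2/5,I:93/5):43/4):129/16,M:215/16):41/16,Q:189/16):51/32,X:51/32)
total length: 1393/16

(((((F:41/8,P:55/8):25/4,(H:2/5,I:93/5):43/4):129/16,M:215/16):41/16,Q:189/16):51/32,X:51/32)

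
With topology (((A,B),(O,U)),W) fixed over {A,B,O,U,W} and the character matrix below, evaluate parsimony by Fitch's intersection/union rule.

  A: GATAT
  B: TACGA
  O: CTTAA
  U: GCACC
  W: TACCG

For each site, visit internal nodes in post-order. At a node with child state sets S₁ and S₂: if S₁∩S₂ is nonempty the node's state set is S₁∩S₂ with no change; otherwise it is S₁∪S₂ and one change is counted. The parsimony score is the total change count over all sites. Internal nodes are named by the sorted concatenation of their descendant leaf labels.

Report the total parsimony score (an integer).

14

[col 0] AB: children A:{G}, B:{T} ∪→ {G,T}; cost 1
[col 0] OU: children O:{C}, U:{G} ∪→ {C,G}; cost 1
[col 0] ABOU: children AB:{G,T}, OU:{C,G} ∩→ {G}; cost 0
[col 0] ABOUW: children ABOU:{G}, W:{T} ∪→ {G,T}; cost 1
[col 1] AB: children A:{A}, B:{A} ∩→ {A}; cost 0
[col 1] OU: children O:{T}, U:{C} ∪→ {C,T}; cost 1
[col 1] ABOU: children AB:{A}, OU:{C,T} ∪→ {A,C,T}; cost 1
[col 1] ABOUW: children ABOU:{A,C,T}, W:{A} ∩→ {A}; cost 0
[col 2] AB: children A:{T}, B:{C} ∪→ {C,T}; cost 1
[col 2] OU: children O:{T}, U:{A} ∪→ {A,T}; cost 1
[col 2] ABOU: children AB:{C,T}, OU:{A,T} ∩→ {T}; cost 0
[col 2] ABOUW: children ABOU:{T}, W:{C} ∪→ {C,T}; cost 1
[col 3] AB: children A:{A}, B:{G} ∪→ {A,G}; cost 1
[col 3] OU: children O:{A}, U:{C} ∪→ {A,C}; cost 1
[col 3] ABOU: children AB:{A,G}, OU:{A,C} ∩→ {A}; cost 0
[col 3] ABOUW: children ABOU:{A}, W:{C} ∪→ {A,C}; cost 1
[col 4] AB: children A:{T}, B:{A} ∪→ {A,T}; cost 1
[col 4] OU: children O:{A}, U:{C} ∪→ {A,C}; cost 1
[col 4] ABOU: children AB:{A,T}, OU:{A,C} ∩→ {A}; cost 0
[col 4] ABOUW: children ABOU:{A}, W:{G} ∪→ {A,G}; cost 1
per-site changes: [3, 2, 3, 3, 3]; total = 14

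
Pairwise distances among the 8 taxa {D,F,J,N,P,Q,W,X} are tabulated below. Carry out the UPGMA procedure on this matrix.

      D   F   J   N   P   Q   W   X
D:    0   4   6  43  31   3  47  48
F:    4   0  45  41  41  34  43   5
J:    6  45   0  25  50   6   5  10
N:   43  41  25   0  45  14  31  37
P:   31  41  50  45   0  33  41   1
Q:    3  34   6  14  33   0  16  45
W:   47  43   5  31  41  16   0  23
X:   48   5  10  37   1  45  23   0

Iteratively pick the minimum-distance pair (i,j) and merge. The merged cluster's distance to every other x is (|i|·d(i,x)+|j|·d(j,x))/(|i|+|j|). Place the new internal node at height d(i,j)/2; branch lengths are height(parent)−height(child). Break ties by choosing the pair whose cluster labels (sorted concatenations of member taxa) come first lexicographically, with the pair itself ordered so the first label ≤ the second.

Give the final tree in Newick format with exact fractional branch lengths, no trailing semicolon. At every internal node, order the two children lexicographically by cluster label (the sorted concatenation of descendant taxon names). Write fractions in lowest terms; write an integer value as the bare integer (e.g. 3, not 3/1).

((((D:3/2,Q:3/2):63/8,(J:5/2,W:5/2):55/8):19/4,N:113/8):85/24,(F:23/2,(P:1/2,X:1/2):11):37/6)

step 1: merge (P,X) at d=1; branch lengths P→1/2, X→1/2; new cluster PX
  updated: d(D,PX)=79/2, d(F,PX)=23, d(J,PX)=30, d(N,PX)=41, d(PX,Q)=39, d(PX,W)=32
step 2: merge (D,Q) at d=3; branch lengths D→3/2, Q→3/2; new cluster DQ
  updated: d(DQ,F)=19, d(DQ,J)=6, d(DQ,N)=57/2, d(DQ,PX)=157/4, d(DQ,W)=63/2
step 3: merge (J,W) at d=5; branch lengths J→5/2, W→5/2; new cluster JW
  updated: d(DQ,JW)=75/4, d(F,JW)=44, d(JW,N)=28, d(JW,PX)=31
step 4: merge (DQ,JW) at d=75/4; branch lengths DQ→63/8, JW→55/8; new cluster DJQW
  updated: d(DJQW,F)=63/2, d(DJQW,N)=113/4, d(DJQW,PX)=281/8
step 5: merge (F,PX) at d=23; branch lengths F→23/2, PX→11; new cluster FPX
  updated: d(DJQW,FPX)=407/12, d(FPX,N)=41
step 6: merge (DJQW,N) at d=113/4; branch lengths DJQW→19/4, N→113/8; new cluster DJNQW
  updated: d(DJNQW,FPX)=106/3
step 7: merge (DJNQW,FPX) at d=106/3; branch lengths DJNQW→85/24, FPX→37/6; new cluster DFJNPQWX
final tree: ((((D:3/2,Q:3/2):63/8,(J:5/2,W:5/2):55/8):19/4,N:113/8):85/24,(F:23/2,(P:1/2,X:1/2):11):37/6)
total length: 449/6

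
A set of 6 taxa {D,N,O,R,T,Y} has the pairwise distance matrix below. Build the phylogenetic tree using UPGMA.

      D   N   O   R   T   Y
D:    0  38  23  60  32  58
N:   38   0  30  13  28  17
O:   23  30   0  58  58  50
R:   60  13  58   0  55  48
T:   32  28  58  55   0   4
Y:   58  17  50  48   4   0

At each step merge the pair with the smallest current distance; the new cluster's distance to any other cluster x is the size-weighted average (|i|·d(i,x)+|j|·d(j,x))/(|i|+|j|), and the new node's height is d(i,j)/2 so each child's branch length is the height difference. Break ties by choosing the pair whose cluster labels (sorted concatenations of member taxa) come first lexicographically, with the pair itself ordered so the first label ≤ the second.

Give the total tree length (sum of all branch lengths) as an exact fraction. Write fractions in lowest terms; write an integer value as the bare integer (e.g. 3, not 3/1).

173/2

iteration 1: select T,Y (d=4); attach at lengths (2, 2); label the merged cluster TY
  updated: d(D,TY)=45, d(N,TY)=45/2, d(O,TY)=54, d(R,TY)=103/2
iteration 2: select N,R (d=13); attach at lengths (13/2, 13/2); label the merged cluster NR
  updated: d(D,NR)=49, d(NR,O)=44, d(NR,TY)=37
iteration 3: select D,O (d=23); attach at lengths (23/2, 23/2); label the merged cluster DO
  updated: d(DO,NR)=93/2, d(DO,TY)=99/2
iteration 4: select NR,TY (d=37); attach at lengths (12, 33/2); label the merged cluster NRTY
  updated: d(DO,NRTY)=48
iteration 5: select DO,NRTY (d=48); attach at lengths (25/2, 11/2); label the merged cluster DNORTY
final tree: ((D:23/2,O:23/2):25/2,((N:13/2,R:13/2):12,(T:2,Y:2):33/2):11/2)
total length: 173/2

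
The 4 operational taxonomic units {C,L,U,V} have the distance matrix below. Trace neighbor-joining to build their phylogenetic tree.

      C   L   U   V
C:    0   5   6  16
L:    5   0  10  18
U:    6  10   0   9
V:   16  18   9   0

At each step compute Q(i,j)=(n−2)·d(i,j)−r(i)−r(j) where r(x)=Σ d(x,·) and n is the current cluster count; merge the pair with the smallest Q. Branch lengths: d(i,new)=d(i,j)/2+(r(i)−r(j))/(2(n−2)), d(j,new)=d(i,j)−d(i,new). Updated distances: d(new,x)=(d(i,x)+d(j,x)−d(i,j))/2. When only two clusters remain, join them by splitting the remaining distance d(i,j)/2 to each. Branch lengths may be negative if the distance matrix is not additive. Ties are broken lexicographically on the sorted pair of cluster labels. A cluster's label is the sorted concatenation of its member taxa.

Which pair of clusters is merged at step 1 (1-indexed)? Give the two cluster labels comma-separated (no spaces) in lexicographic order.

iteration 1: select C,L (d=5, Q=-50); attach at lengths (1, 4); label the merged cluster CL
  updated: d(CL,U)=11/2, d(CL,V)=29/2
iteration 2: select CL,U (d=11/2, Q=-29); attach at lengths (11/2, 0); label the merged cluster CLU
  updated: d(CLU,V)=9
iteration 3: select CLU,V (d=9); attach at lengths (9/2, 9/2); label the merged cluster CLUV
final tree: (((C:1,L:4):11/2,U:0):9/2,V:9/2)
total length: 39/2

C,L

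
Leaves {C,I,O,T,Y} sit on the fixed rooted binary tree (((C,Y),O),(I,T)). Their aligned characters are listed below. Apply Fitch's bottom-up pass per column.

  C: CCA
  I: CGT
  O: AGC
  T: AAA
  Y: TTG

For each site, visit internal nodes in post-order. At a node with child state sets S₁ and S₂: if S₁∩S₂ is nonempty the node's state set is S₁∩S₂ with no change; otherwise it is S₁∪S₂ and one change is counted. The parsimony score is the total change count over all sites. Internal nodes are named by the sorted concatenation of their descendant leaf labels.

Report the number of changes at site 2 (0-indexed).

site 0, node CY: C={C} ∪ Y={T} → {C,T} (+1)
site 0, node COY: CY={C,T} ∪ O={A} → {A,C,T} (+1)
site 0, node IT: I={C} ∪ T={A} → {A,C} (+1)
site 0, node CIOTY: COY={A,C,T} ∩ IT={A,C} → {A,C} (+0)
site 1, node CY: C={C} ∪ Y={T} → {C,T} (+1)
site 1, node COY: CY={C,T} ∪ O={G} → {C,G,T} (+1)
site 1, node IT: I={G} ∪ T={A} → {A,G} (+1)
site 1, node CIOTY: COY={C,G,T} ∩ IT={A,G} → {G} (+0)
site 2, node CY: C={A} ∪ Y={G} → {A,G} (+1)
site 2, node COY: CY={A,G} ∪ O={C} → {A,C,G} (+1)
site 2, node IT: I={T} ∪ T={A} → {A,T} (+1)
site 2, node CIOTY: COY={A,C,G} ∩ IT={A,T} → {A} (+0)
per-site changes: [3, 3, 3]; total = 9

3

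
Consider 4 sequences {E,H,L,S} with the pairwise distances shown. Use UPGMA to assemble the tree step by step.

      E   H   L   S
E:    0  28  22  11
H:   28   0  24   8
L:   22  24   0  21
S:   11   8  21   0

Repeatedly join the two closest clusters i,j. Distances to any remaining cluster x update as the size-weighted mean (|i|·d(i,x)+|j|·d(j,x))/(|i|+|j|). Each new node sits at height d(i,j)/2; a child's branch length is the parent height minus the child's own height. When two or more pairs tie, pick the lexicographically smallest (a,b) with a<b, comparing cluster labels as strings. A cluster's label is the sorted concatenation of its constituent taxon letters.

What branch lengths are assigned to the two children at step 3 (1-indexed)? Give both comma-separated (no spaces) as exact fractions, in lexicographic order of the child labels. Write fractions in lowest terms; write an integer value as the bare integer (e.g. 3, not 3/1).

1. join H+S (d=8) ⇒ HS; edges |H|=4, |S|=4
  updated: d(E,HS)=39/2, d(HS,L)=45/2
2. join E+HS (d=39/2) ⇒ EHS; edges |E|=39/4, |HS|=23/4
  updated: d(EHS,L)=67/3
3. join EHS+L (d=67/3) ⇒ EHLS; edges |EHS|=17/12, |L|=67/6
final tree: ((E:39/4,(H:4,S:4):23/4):17/12,L:67/6)
total length: 433/12

17/12,67/6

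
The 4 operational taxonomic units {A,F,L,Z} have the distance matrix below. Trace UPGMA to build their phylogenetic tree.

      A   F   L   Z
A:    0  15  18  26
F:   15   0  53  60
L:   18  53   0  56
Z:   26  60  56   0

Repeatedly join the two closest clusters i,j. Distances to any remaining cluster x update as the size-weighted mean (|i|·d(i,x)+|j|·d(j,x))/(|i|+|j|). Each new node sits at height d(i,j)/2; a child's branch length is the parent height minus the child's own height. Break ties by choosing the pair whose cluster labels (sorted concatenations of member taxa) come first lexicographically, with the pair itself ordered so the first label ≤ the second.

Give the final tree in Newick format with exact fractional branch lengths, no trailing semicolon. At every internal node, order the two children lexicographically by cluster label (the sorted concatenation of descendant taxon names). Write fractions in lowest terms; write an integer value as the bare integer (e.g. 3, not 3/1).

1. join A+F (d=15) ⇒ AF; edges |A|=15/2, |F|=15/2
  updated: d(AF,L)=71/2, d(AF,Z)=43
2. join AF+L (d=71/2) ⇒ AFL; edges |AF|=41/4, |L|=71/4
  updated: d(AFL,Z)=142/3
3. join AFL+Z (d=142/3) ⇒ AFLZ; edges |AFL|=71/12, |Z|=71/3
final tree: (((A:15/2,F:15/2):41/4,L:71/4):71/12,Z:71/3)
total length: 871/12

(((A:15/2,F:15/2):41/4,L:71/4):71/12,Z:71/3)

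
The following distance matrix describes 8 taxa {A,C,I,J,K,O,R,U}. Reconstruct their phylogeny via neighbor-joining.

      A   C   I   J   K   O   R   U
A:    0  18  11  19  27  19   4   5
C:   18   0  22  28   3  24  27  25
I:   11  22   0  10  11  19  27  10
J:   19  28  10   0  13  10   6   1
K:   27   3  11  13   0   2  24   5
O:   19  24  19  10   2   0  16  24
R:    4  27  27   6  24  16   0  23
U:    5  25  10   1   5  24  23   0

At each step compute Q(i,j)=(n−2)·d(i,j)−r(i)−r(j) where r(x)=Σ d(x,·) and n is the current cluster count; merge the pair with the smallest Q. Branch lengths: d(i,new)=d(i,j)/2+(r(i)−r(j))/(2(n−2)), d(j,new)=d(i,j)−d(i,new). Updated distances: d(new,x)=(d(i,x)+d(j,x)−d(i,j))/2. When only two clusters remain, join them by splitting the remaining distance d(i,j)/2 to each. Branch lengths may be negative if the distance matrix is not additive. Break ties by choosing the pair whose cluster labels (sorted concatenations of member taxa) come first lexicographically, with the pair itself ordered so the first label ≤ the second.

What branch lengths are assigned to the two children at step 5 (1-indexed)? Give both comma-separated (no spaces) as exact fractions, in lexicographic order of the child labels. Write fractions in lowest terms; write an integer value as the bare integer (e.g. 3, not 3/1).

iteration 1: select C,K (d=3, Q=-214); attach at lengths (20/3, -11/3); label the merged cluster CK
  updated: d(A,CK)=21, d(CK,I)=15, d(CK,J)=19, d(CK,O)=23/2, d(CK,R)=24, d(CK,U)=27/2
iteration 2: select A,R (d=4, Q=-159); attach at lengths (-1/10, 41/10); label the merged cluster AR
  updated: d(AR,CK)=41/2, d(AR,I)=17, d(AR,J)=21/2, d(AR,O)=31/2, d(AR,U)=12
iteration 3: select CK,O (d=23/2, Q=-227/2); attach at lengths (91/16, 93/16); label the merged cluster CKO
  updated: d(AR,CKO)=49/4, d(CKO,I)=45/4, d(CKO,J)=35/4, d(CKO,U)=13
iteration 4: select J,U (d=1, Q=-253/4); attach at lengths (-11/24, 35/24); label the merged cluster JU
  updated: d(AR,JU)=43/4, d(CKO,JU)=83/8, d(I,JU)=19/2
iteration 5: select AR,CKO (d=49/4, Q=-395/8); attach at lengths (245/32, 147/32); label the merged cluster ACKOR
  updated: d(ACKOR,I)=8, d(ACKOR,JU)=71/16
iteration 6: select ACKOR,I (d=8, Q=-351/16); attach at lengths (47/32, 209/32); label the merged cluster ACIKOR
  updated: d(ACIKOR,JU)=95/32
iteration 7: select ACIKOR,JU (d=95/32); attach at lengths (95/64, 95/64); label the merged cluster ACIJKORU
final tree: ((((A:-1/10,R:41/10):245/32,((C:20/3,K:-11/3):91/16,O:93/16):147/32):47/32,I:209/32):95/64,(J:-11/24,U:35/24):95/64)
total length: 1367/32

245/32,147/32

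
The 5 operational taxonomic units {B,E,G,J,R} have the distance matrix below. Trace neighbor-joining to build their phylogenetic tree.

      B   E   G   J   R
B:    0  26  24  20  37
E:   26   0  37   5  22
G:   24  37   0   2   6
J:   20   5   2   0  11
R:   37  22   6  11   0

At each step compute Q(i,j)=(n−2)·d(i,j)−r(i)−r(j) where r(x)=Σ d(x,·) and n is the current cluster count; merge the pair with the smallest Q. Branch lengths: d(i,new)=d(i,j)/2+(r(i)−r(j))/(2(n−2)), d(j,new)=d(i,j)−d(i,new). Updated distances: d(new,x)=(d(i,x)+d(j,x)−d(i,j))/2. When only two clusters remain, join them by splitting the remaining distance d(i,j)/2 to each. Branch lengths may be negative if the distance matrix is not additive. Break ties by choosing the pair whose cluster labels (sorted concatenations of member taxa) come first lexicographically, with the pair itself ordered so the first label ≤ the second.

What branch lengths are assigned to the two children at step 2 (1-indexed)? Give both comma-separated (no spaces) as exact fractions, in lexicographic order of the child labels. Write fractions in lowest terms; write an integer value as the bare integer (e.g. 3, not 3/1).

17,9

step 1: merge (G,R) at d=6, Q=-127; branch lengths G→11/6, R→25/6; new cluster GR
  updated: d(B,GR)=55/2, d(E,GR)=53/2, d(GR,J)=7/2
step 2: merge (B,E) at d=26, Q=-79; branch lengths B→17, E→9; new cluster BE
  updated: d(BE,GR)=14, d(BE,J)=-1/2
step 3: merge (BE,GR) at d=14, Q=-17; branch lengths BE→5, GR→9; new cluster BEGR
  updated: d(BEGR,J)=-11/2
step 4: merge (BEGR,J) at d=-11/2; branch lengths BEGR→-11/4, J→-11/4; new cluster BEGJR
final tree: (((B:17,E:9):5,(G:11/6,R:25/6):9):-11/4,J:-11/4)
total length: 81/2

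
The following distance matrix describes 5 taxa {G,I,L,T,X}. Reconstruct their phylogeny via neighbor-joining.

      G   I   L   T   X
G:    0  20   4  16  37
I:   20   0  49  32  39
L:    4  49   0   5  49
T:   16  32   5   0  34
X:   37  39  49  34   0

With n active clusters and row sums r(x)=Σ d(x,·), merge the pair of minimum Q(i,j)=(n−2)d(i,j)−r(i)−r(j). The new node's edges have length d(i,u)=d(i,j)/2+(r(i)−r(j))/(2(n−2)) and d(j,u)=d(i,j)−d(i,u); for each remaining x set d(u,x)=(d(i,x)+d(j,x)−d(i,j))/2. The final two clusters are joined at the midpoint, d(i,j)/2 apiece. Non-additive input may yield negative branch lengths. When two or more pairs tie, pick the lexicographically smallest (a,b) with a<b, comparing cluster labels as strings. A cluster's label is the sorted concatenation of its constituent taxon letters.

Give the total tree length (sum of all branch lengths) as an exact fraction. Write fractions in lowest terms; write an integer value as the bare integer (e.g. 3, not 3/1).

iteration 1: select I,X (d=39, Q=-182); attach at lengths (49/3, 68/3); label the merged cluster IX
  updated: d(G,IX)=9, d(IX,L)=59/2, d(IX,T)=27/2
iteration 2: select G,IX (d=9, Q=-63); attach at lengths (-5/4, 41/4); label the merged cluster GIX
  updated: d(GIX,L)=49/4, d(GIX,T)=41/4
iteration 3: select GIX,L (d=49/4, Q=-55/2); attach at lengths (35/4, 7/2); label the merged cluster GILX
  updated: d(GILX,T)=3/2
iteration 4: select GILX,T (d=3/2); attach at lengths (3/4, 3/4); label the merged cluster GILTX
final tree: (((G:-5/4,(I:49/3,X:68/3):41/4):35/4,L:7/2):3/4,T:3/4)
total length: 247/4

247/4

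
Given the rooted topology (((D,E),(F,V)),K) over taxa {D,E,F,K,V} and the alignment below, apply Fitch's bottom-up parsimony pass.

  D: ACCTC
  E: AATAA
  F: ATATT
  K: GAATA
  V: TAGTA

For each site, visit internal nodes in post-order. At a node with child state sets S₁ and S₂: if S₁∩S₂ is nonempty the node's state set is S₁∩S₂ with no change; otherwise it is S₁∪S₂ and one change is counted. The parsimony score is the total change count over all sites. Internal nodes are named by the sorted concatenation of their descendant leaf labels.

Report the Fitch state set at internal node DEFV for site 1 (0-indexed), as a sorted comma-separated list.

A

site 0, node DE: D={A} ∩ E={A} → {A} (+0)
site 0, node FV: F={A} ∪ V={T} → {A,T} (+1)
site 0, node DEFV: DE={A} ∩ FV={A,T} → {A} (+0)
site 0, node DEFKV: DEFV={A} ∪ K={G} → {A,G} (+1)
site 1, node DE: D={C} ∪ E={A} → {A,C} (+1)
site 1, node FV: F={T} ∪ V={A} → {A,T} (+1)
site 1, node DEFV: DE={A,C} ∩ FV={A,T} → {A} (+0)
site 1, node DEFKV: DEFV={A} ∩ K={A} → {A} (+0)
site 2, node DE: D={C} ∪ E={T} → {C,T} (+1)
site 2, node FV: F={A} ∪ V={G} → {A,G} (+1)
site 2, node DEFV: DE={C,T} ∪ FV={A,G} → {A,C,G,T} (+1)
site 2, node DEFKV: DEFV={A,C,G,T} ∩ K={A} → {A} (+0)
site 3, node DE: D={T} ∪ E={A} → {A,T} (+1)
site 3, node FV: F={T} ∩ V={T} → {T} (+0)
site 3, node DEFV: DE={A,T} ∩ FV={T} → {T} (+0)
site 3, node DEFKV: DEFV={T} ∩ K={T} → {T} (+0)
site 4, node DE: D={C} ∪ E={A} → {A,C} (+1)
site 4, node FV: F={T} ∪ V={A} → {A,T} (+1)
site 4, node DEFV: DE={A,C} ∩ FV={A,T} → {A} (+0)
site 4, node DEFKV: DEFV={A} ∩ K={A} → {A} (+0)
per-site changes: [2, 2, 3, 1, 2]; total = 10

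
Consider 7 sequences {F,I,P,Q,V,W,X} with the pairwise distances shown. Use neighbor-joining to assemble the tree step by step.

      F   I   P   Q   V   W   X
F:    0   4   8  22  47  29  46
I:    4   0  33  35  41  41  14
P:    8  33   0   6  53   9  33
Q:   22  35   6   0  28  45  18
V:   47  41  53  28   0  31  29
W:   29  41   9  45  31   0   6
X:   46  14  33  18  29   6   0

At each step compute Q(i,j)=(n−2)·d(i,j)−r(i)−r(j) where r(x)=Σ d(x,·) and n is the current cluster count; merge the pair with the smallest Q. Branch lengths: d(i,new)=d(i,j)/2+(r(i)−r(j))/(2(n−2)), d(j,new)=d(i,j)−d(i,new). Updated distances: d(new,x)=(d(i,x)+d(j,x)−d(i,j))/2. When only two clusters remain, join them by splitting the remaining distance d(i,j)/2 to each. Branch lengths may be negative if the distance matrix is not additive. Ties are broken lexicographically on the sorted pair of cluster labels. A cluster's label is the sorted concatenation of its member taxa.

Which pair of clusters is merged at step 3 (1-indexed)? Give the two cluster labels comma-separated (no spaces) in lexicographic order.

FI,PQ

iteration 1: select F,I (d=4, Q=-304); attach at lengths (4/5, 16/5); label the merged cluster FI
  updated: d(FI,P)=37/2, d(FI,Q)=53/2, d(FI,V)=42, d(FI,W)=33, d(FI,X)=28
iteration 2: select P,Q (d=6, Q=-219); attach at lengths (5/2, 7/2); label the merged cluster PQ
  updated: d(FI,PQ)=39/2, d(PQ,V)=75/2, d(PQ,W)=24, d(PQ,X)=45/2
iteration 3: select FI,PQ (d=39/2, Q=-335/2); attach at lengths (155/12, 79/12); label the merged cluster FIPQ
  updated: d(FIPQ,V)=30, d(FIPQ,W)=75/4, d(FIPQ,X)=31/2
iteration 4: select FIPQ,V (d=30, Q=-377/4); attach at lengths (137/16, 343/16); label the merged cluster FIPQV
  updated: d(FIPQV,W)=79/8, d(FIPQV,X)=29/4
iteration 5: select FIPQV,W (d=79/8, Q=-185/8); attach at lengths (89/16, 69/16); label the merged cluster FIPQVW
  updated: d(FIPQVW,X)=27/16
iteration 6: select FIPQVW,X (d=27/16); attach at lengths (27/32, 27/32); label the merged cluster FIPQVWX
final tree: (((((F:4/5,I:16/5):155/12,(P:5/2,Q:7/2):79/12):137/16,V:343/16):89/16,W:69/16):27/32,X:27/32)
total length: 1137/16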